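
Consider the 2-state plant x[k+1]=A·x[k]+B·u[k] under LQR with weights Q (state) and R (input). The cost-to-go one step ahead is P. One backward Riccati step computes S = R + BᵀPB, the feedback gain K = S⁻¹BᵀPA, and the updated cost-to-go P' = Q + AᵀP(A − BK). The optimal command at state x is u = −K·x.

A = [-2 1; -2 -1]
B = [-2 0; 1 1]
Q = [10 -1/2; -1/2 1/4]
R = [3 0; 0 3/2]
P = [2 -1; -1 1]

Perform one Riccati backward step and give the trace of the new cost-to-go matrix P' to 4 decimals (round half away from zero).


13.8306

BᵀP = [-5.0000 3.0000; -1.0000 1.0000]
S = R + BᵀPB = [3 0; 0 3/2] + [13.0000 3.0000; 3.0000 1.0000] = [16.0000 3.0000; 3.0000 2.5000]
BᵀPA = [4.0000 -8.0000; 0.0000 -2.0000]
K = S⁻¹·BᵀPA = [0.3226 -0.4516; -0.3871 -0.2581]
A−BK = [-1.3548 0.0968; -1.9355 -0.2903]
AᵀP(A−BK) = [2.7097 -0.1935; -0.1935 0.8710]
P' = Q + AᵀP(A−BK) = [12.7097 -0.6935; -0.6935 1.1210]
tr(P') = 13.8306


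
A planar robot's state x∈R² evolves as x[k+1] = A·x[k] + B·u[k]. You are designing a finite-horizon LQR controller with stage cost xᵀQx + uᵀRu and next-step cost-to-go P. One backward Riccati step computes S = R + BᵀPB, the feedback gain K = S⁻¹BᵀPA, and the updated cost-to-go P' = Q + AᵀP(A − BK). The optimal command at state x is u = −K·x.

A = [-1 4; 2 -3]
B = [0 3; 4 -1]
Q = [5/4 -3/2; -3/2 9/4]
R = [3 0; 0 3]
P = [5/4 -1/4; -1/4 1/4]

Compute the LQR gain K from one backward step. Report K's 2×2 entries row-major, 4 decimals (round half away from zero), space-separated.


0.2500 -0.3750 -0.3125 1.0938

BᵀP = [-1.0000 1.0000; 4.0000 -1.0000]
S = R + BᵀPB = [3 0; 0 3] + [4.0000 -4.0000; -4.0000 13.0000] = [7.0000 -4.0000; -4.0000 16.0000]
BᵀPA = [3.0000 -7.0000; -6.0000 19.0000]
K = S⁻¹·BᵀPA = [0.2500 -0.3750; -0.3125 1.0938]
A−BK = [-0.0625 0.7188; 0.6875 -0.4063]
AᵀP(A−BK) = [0.6250 -1.5625; -1.5625 4.8438]
P' = Q + AᵀP(A−BK) = [1.8750 -3.0625; -3.0625 7.0938]
tr(P') = 8.9688


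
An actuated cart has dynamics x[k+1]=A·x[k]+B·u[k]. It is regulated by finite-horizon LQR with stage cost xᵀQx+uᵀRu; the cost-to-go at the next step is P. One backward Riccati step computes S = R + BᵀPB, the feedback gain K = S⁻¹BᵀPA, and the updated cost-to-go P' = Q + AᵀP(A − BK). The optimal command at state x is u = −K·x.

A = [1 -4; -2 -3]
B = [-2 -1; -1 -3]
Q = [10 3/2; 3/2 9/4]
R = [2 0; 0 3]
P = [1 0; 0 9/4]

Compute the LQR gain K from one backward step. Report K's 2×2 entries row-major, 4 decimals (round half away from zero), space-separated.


BᵀP = [-2.0000 -2.2500; -1.0000 -6.7500]
S = R + BᵀPB = [2 0; 0 3] + [6.2500 8.7500; 8.7500 21.2500] = [8.2500 8.7500; 8.7500 24.2500]
BᵀPA = [2.5000 14.7500; 12.5000 24.2500]
K = S⁻¹·BᵀPA = [-0.3947 1.1781; 0.6579 0.5749]
A−BK = [0.8684 -1.0688; -0.4211 -0.0972]
AᵀP(A−BK) = [2.7632 -0.6316; -0.6316 4.9312]
P' = Q + AᵀP(A−BK) = [12.7632 0.8684; 0.8684 7.1812]
tr(P') = 19.9443

-0.3947 1.1781 0.6579 0.5749


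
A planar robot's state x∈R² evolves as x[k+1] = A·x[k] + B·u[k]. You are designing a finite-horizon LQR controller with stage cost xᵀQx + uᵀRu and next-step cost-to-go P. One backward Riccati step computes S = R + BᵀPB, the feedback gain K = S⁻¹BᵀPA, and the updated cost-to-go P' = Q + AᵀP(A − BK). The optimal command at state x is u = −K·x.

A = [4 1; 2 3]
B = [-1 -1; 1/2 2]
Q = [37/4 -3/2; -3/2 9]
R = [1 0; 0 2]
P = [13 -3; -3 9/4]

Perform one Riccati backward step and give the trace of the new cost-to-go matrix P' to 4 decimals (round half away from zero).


BᵀP = [-14.5000 4.1250; -19.0000 7.5000]
S = R + BᵀPB = [1 0; 0 2] + [16.5625 22.7500; 22.7500 34.0000] = [17.5625 22.7500; 22.7500 36.0000]
BᵀPA = [-49.7500 -2.1250; -61.0000 3.5000]
K = S⁻¹·BᵀPA = [-3.5161 -1.3613; 0.5275 0.9575]
A−BK = [1.0114 0.5962; 2.7030 1.7657]
AᵀP(A−BK) = [26.2540 14.1820; 14.1820 9.0060]
P' = Q + AᵀP(A−BK) = [35.5040 12.6820; 12.6820 18.0060]
tr(P') = 53.5099

53.5099


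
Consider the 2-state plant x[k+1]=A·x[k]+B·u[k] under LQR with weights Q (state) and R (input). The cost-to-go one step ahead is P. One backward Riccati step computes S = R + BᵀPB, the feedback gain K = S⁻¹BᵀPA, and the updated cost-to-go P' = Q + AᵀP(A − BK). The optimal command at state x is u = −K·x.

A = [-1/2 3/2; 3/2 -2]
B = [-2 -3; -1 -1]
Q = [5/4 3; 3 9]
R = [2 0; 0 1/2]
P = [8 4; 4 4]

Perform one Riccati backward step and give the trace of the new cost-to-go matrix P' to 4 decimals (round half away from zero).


22.4105

BᵀP = [-20.0000 -12.0000; -28.0000 -16.0000]
S = R + BᵀPB = [2 0; 0 1/2] + [52.0000 72.0000; 72.0000 100.0000] = [54.0000 72.0000; 72.0000 100.5000]
BᵀPA = [-8.0000 -6.0000; -10.0000 -10.0000]
K = S⁻¹·BᵀPA = [-0.3457 0.4815; 0.1481 -0.4444]
A−BK = [-0.7469 1.1296; 1.3025 -1.9630]
AᵀP(A−BK) = [3.7160 -5.5926; -5.5926 8.4444]
P' = Q + AᵀP(A−BK) = [4.9660 -2.5926; -2.5926 17.4444]
tr(P') = 22.4105


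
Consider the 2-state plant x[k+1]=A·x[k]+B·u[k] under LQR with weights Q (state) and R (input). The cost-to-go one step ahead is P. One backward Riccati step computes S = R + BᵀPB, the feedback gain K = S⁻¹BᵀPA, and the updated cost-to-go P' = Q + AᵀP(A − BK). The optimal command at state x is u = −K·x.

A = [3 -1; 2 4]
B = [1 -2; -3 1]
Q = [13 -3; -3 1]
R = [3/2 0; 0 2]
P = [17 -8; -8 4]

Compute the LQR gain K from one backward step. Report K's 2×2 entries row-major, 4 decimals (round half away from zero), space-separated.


0.0564 -0.8286 -0.7570 0.3536

BᵀP = [41.0000 -20.0000; -42.0000 20.0000]
S = R + BᵀPB = [3/2 0; 0 2] + [101.0000 -102.0000; -102.0000 104.0000] = [102.5000 -102.0000; -102.0000 106.0000]
BᵀPA = [83.0000 -121.0000; -86.0000 122.0000]
K = S⁻¹·BᵀPA = [0.0564 -0.8286; -0.7570 0.3536]
A−BK = [1.4295 0.5358; 2.9262 1.1605]
AᵀP(A−BK) = [3.2126 0.1844; 0.1844 1.5987]
P' = Q + AᵀP(A−BK) = [16.2126 -2.8156; -2.8156 2.5987]
tr(P') = 18.8113


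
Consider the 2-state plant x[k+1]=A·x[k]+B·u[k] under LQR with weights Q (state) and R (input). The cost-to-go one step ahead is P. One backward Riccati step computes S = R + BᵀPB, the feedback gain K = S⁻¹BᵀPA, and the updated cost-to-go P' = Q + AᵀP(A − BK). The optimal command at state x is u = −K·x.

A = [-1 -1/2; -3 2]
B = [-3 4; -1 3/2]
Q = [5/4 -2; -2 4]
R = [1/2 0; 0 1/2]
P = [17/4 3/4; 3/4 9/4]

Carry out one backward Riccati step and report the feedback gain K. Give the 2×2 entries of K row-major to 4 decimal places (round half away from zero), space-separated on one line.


BᵀP = [-13.5000 -4.5000; 18.1250 6.3750]
S = R + BᵀPB = [1/2 0; 0 1/2] + [45.0000 -60.7500; -60.7500 82.0625] = [45.5000 -60.7500; -60.7500 82.5625]
BᵀPA = [27.0000 -2.2500; -37.2500 3.6875]
K = S⁻¹·BᵀPA = [-0.5111 0.5793; -0.8273 0.4709]
A−BK = [0.7757 -0.6458; -2.2702 1.8729]
AᵀP(A−BK) = [11.9849 -9.8495; -9.8495 8.1294]
P' = Q + AᵀP(A−BK) = [13.2349 -11.8495; -11.8495 12.1294]
tr(P') = 25.3643

-0.5111 0.5793 -0.8273 0.4709


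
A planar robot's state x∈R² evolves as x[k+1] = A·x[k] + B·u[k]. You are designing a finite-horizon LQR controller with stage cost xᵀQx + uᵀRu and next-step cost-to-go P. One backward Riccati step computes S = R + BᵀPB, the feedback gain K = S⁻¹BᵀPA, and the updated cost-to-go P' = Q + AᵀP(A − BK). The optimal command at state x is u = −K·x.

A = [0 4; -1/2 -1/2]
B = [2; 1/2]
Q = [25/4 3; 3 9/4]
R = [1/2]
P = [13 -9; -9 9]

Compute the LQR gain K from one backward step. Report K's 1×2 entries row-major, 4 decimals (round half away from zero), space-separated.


0.1837 2.5238

BᵀP = [21.5000 -13.5000]
S = R + BᵀPB = [1/2] + [36.2500] = [36.7500]
BᵀPA = [6.7500 92.7500]
K = S⁻¹·BᵀPA = [0.1837 2.5238]
A−BK = [-0.3673 -1.0476; -0.5918 -1.7619]
AᵀP(A−BK) = [1.0102 3.2143; 3.2143 12.1667]
P' = Q + AᵀP(A−BK) = [7.2602 6.2143; 6.2143 14.4167]
tr(P') = 21.6769


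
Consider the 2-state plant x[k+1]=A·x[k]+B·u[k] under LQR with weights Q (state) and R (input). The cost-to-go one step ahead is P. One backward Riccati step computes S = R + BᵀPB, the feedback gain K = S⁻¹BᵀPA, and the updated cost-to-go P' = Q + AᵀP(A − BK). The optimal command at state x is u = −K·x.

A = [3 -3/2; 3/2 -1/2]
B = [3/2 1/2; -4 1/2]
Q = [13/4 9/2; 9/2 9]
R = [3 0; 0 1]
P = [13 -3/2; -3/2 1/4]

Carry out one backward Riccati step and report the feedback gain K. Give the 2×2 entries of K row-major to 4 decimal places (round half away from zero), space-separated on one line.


BᵀP = [25.5000 -3.2500; 5.7500 -0.6250]
S = R + BᵀPB = [3 0; 0 1] + [51.2500 11.1250; 11.1250 2.5625] = [54.2500 11.1250; 11.1250 3.5625]
BᵀPA = [71.6250 -36.6250; 16.3125 -8.3125]
K = S⁻¹·BᵀPA = [1.0603 -0.5468; 1.2680 -0.6259]
A−BK = [0.7756 -0.3669; 5.1070 -2.3741]
AᵀP(A−BK) = [7.4379 -3.6906; -3.6906 1.8345]
P' = Q + AᵀP(A−BK) = [10.6879 0.8094; 0.8094 10.8345]
tr(P') = 21.5225

1.0603 -0.5468 1.2680 -0.6259


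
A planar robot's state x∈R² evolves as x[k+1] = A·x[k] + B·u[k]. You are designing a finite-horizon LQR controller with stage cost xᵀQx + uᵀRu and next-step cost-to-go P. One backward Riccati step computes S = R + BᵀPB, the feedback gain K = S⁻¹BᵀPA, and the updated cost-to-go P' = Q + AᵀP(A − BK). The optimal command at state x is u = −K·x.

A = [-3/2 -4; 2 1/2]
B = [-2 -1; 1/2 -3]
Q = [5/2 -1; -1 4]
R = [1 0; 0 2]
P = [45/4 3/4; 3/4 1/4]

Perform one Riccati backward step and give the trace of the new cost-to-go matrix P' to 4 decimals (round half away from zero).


BᵀP = [-22.1250 -1.3750; -13.5000 -1.5000]
S = R + BᵀPB = [1 0; 0 2] + [43.5625 26.2500; 26.2500 18.0000] = [44.5625 26.2500; 26.2500 20.0000]
BᵀPA = [30.4375 87.8125; 17.2500 53.2500]
K = S⁻¹·BᵀPA = [0.7713 1.7728; -0.1498 0.3357]
A−BK = [-0.1073 -0.1187; 1.1651 0.6207]
AᵀP(A−BK) = [0.9210 1.4371; 1.4371 3.5125]
P' = Q + AᵀP(A−BK) = [3.4210 0.4371; 0.4371 7.5125]
tr(P') = 10.9335

10.9335


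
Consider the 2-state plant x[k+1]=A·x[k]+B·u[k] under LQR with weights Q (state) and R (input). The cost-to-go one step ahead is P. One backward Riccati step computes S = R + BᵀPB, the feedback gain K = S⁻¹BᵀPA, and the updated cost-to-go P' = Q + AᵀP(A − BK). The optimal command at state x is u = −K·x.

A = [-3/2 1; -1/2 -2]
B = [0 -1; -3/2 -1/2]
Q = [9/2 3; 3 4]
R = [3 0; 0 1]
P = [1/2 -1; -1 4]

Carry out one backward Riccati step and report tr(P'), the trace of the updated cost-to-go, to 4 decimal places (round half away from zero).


BᵀP = [1.5000 -6.0000; 0.0000 -1.0000]
S = R + BᵀPB = [3 0; 0 1] + [9.0000 1.5000; 1.5000 0.5000] = [12.0000 1.5000; 1.5000 1.5000]
BᵀPA = [0.7500 13.5000; 0.5000 2.0000]
K = S⁻¹·BᵀPA = [0.0238 1.0952; 0.3095 0.2381]
A−BK = [-1.1905 1.2381; -0.3095 -0.2381]
AᵀP(A−BK) = [0.4524 -0.1905; -0.1905 5.2381]
P' = Q + AᵀP(A−BK) = [4.9524 2.8095; 2.8095 9.2381]
tr(P') = 14.1905

14.1905


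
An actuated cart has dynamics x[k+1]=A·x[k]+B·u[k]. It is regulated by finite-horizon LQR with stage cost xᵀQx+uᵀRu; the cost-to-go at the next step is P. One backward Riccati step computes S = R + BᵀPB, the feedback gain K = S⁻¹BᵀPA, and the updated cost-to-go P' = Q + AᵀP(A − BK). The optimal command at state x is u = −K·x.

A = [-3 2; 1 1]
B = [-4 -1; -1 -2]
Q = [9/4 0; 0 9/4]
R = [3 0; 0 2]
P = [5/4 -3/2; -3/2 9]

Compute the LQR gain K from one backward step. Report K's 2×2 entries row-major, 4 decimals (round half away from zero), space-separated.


BᵀP = [-3.5000 -3.0000; 1.7500 -16.5000]
S = R + BᵀPB = [3 0; 0 2] + [17.0000 9.5000; 9.5000 31.2500] = [20.0000 9.5000; 9.5000 33.2500]
BᵀPA = [7.5000 -10.0000; -21.7500 -13.0000]
K = S⁻¹·BᵀPA = [0.7934 -0.3636; -0.8808 -0.2871]
A−BK = [-0.7073 0.2584; 0.0318 0.0622]
AᵀP(A−BK) = [4.1418 -0.5167; -0.5167 0.6316]
P' = Q + AᵀP(A−BK) = [6.3918 -0.5167; -0.5167 2.8816]
tr(P') = 9.2734

0.7934 -0.3636 -0.8808 -0.2871


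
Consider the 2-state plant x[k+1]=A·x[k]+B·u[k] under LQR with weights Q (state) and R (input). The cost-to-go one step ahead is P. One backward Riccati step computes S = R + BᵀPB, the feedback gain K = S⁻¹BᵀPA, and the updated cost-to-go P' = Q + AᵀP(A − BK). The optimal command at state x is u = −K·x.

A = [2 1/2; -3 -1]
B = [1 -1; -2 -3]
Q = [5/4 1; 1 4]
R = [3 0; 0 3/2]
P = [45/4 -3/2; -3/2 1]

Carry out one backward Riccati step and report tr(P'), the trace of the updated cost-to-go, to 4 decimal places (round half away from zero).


BᵀP = [14.2500 -3.5000; -6.7500 -1.5000]
S = R + BᵀPB = [3 0; 0 3/2] + [21.2500 -3.7500; -3.7500 11.2500] = [24.2500 -3.7500; -3.7500 12.7500]
BᵀPA = [39.0000 10.6250; -9.0000 -1.8750]
K = S⁻¹·BᵀPA = [1.5705 0.4352; -0.2440 -0.0191]
A−BK = [0.1855 0.0457; -0.5909 -0.1868]
AᵀP(A−BK) = [8.5540 2.3558; 2.3558 0.6528]
P' = Q + AᵀP(A−BK) = [9.8040 3.3558; 3.3558 4.6528]
tr(P') = 14.4568

14.4568


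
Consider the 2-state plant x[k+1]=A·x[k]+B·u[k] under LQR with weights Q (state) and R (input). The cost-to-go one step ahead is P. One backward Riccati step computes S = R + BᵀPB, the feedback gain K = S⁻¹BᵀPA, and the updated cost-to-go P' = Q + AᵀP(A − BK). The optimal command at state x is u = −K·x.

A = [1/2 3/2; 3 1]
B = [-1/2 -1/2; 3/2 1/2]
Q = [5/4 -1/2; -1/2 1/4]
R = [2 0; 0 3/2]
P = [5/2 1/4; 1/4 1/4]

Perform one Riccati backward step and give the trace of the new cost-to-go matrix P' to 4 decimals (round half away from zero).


9.9979

BᵀP = [-0.8750 0.2500; -1.1250 0.0000]
S = R + BᵀPB = [2 0; 0 3/2] + [0.8125 0.5625; 0.5625 0.5625] = [2.8125 0.5625; 0.5625 2.0625]
BᵀPA = [0.3125 -1.0625; -0.5625 -1.6875]
K = S⁻¹·BᵀPA = [0.1752 -0.2265; -0.3205 -0.7564]
A−BK = [0.4274 1.0085; 2.8974 1.7179]
AᵀP(A−BK) = [3.3900 3.5203; 3.5203 5.1079]
P' = Q + AᵀP(A−BK) = [4.6400 3.0203; 3.0203 5.3579]
tr(P') = 9.9979


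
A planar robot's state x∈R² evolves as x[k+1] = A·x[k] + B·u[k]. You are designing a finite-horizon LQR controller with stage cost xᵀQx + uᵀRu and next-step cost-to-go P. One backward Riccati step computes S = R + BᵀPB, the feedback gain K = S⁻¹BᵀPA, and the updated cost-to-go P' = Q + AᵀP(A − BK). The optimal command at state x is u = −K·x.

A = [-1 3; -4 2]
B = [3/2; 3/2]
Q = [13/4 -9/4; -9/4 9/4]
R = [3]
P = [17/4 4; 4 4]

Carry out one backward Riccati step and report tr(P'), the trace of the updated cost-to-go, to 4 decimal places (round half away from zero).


BᵀP = [12.3750 12.0000]
S = R + BᵀPB = [3] + [36.5625] = [39.5625]
BᵀPA = [-60.3750 61.1250]
K = S⁻¹·BᵀPA = [-1.5261 1.5450]
A−BK = [1.2891 0.6825; -1.7109 -0.3175]
AᵀP(A−BK) = [8.1137 -7.4692; -7.4692 7.8104]
P' = Q + AᵀP(A−BK) = [11.3637 -9.7192; -9.7192 10.0604]
tr(P') = 21.4242

21.4242


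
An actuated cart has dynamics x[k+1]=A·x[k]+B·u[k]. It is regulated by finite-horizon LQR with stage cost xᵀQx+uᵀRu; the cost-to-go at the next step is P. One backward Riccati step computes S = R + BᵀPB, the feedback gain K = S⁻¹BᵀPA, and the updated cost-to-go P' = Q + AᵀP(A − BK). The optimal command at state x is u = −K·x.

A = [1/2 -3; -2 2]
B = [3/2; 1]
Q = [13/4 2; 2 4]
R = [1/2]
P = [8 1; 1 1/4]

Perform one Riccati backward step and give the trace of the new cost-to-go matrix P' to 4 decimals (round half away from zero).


10.8937

BᵀP = [13.0000 1.7500]
S = R + BᵀPB = [1/2] + [21.2500] = [21.7500]
BᵀPA = [3.0000 -35.5000]
K = S⁻¹·BᵀPA = [0.1379 -1.6322]
A−BK = [0.2931 -0.5517; -2.1379 3.6322]
AᵀP(A−BK) = [0.5862 -1.1034; -1.1034 3.0575]
P' = Q + AᵀP(A−BK) = [3.8362 0.8966; 0.8966 7.0575]
tr(P') = 10.8937


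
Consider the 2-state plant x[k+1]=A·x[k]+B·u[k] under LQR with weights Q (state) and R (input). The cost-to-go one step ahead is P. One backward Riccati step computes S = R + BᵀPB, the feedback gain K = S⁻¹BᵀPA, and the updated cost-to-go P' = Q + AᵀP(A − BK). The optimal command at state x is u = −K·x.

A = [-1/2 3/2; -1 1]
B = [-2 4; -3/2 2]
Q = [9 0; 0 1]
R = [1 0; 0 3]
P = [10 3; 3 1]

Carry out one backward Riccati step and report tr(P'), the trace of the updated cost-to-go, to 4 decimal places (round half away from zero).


BᵀP = [-24.5000 -7.5000; 46.0000 14.0000]
S = R + BᵀPB = [1 0; 0 3] + [60.2500 -113.0000; -113.0000 212.0000] = [61.2500 -113.0000; -113.0000 215.0000]
BᵀPA = [19.7500 -44.2500; -37.0000 83.0000]
K = S⁻¹·BᵀPA = [0.1632 -0.3371; -0.0863 0.2089]
A−BK = [0.1717 -0.0097; -0.5826 0.0766]
AᵀP(A−BK) = [0.0830 -0.1140; -0.1140 0.2469]
P' = Q + AᵀP(A−BK) = [9.0830 -0.1140; -0.1140 1.2469]
tr(P') = 10.3299

10.3299


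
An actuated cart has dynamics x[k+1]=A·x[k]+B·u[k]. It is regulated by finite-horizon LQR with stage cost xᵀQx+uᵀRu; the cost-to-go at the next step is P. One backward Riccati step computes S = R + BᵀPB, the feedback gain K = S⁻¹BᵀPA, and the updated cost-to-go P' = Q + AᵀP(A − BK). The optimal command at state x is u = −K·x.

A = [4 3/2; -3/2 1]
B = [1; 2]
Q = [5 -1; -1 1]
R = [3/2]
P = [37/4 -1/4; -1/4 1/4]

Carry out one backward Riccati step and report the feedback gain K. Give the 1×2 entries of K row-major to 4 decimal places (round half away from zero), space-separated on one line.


3.2209 1.2442

BᵀP = [8.7500 0.2500]
S = R + BᵀPB = [3/2] + [9.2500] = [10.7500]
BᵀPA = [34.6250 13.3750]
K = S⁻¹·BᵀPA = [3.2209 1.2442]
A−BK = [0.7791 0.2558; -7.9419 -1.4884]
AᵀP(A−BK) = [40.0378 11.6076; 11.6076 3.6715]
P' = Q + AᵀP(A−BK) = [45.0378 10.6076; 10.6076 4.6715]
tr(P') = 49.7093


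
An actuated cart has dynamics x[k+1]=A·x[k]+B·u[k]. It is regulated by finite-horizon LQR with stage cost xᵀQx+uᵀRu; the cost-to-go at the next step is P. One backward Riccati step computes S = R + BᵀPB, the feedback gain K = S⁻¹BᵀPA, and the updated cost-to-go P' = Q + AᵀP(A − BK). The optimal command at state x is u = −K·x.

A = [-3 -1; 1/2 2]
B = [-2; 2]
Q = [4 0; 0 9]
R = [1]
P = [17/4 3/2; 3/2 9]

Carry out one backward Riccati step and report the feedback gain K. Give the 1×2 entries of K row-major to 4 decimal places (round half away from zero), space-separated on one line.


BᵀP = [-5.5000 15.0000]
S = R + BᵀPB = [1] + [41.0000] = [42.0000]
BᵀPA = [24.0000 35.5000]
K = S⁻¹·BᵀPA = [0.5714 0.8452]
A−BK = [-1.8571 0.6905; -0.6429 0.3095]
AᵀP(A−BK) = [22.2857 -8.2857; -8.2857 4.2440]
P' = Q + AᵀP(A−BK) = [26.2857 -8.2857; -8.2857 13.2440]
tr(P') = 39.5298

0.5714 0.8452


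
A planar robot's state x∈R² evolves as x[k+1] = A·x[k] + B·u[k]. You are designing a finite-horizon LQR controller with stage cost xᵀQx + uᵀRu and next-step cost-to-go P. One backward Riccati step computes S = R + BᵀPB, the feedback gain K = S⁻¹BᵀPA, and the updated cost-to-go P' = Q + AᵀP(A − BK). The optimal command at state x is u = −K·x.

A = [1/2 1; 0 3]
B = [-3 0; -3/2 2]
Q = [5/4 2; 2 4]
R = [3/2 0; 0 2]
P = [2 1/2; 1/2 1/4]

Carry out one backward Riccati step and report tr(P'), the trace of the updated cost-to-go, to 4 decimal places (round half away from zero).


BᵀP = [-6.7500 -1.8750; 1.0000 0.5000]
S = R + BᵀPB = [3/2 0; 0 2] + [23.0625 -3.7500; -3.7500 1.0000] = [24.5625 -3.7500; -3.7500 3.0000]
BᵀPA = [-3.3750 -12.3750; 0.5000 2.5000]
K = S⁻¹·BᵀPA = [-0.1384 -0.4654; -0.0063 0.2516]
A−BK = [0.0849 -0.3962; -0.1950 1.7987]
AᵀP(A−BK) = [0.0362 0.0535; 0.0535 0.8616]
P' = Q + AᵀP(A−BK) = [1.2862 2.0535; 2.0535 4.8616]
tr(P') = 6.1478

6.1478


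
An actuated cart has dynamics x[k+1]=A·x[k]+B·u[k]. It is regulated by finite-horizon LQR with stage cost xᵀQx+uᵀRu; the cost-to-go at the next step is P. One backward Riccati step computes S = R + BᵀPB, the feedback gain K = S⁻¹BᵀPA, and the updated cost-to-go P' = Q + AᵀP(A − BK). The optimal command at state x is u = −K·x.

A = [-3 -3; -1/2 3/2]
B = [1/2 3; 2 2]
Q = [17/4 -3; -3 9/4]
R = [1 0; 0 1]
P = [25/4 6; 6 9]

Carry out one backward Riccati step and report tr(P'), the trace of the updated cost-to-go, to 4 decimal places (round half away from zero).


12.5103

BᵀP = [15.1250 21.0000; 30.7500 36.0000]
S = R + BᵀPB = [1 0; 0 1] + [49.5625 87.3750; 87.3750 164.2500] = [50.5625 87.3750; 87.3750 165.2500]
BᵀPA = [-55.8750 -13.8750; -110.2500 -38.2500]
K = S⁻¹·BᵀPA = [0.5544 1.4551; -0.9603 -1.0009]
A−BK = [-0.3963 -0.7250; 0.3118 0.5914]
AᵀP(A−BK) = [1.6033 2.4606; 2.4606 4.4070]
P' = Q + AᵀP(A−BK) = [5.8533 -0.5394; -0.5394 6.6570]
tr(P') = 12.5103


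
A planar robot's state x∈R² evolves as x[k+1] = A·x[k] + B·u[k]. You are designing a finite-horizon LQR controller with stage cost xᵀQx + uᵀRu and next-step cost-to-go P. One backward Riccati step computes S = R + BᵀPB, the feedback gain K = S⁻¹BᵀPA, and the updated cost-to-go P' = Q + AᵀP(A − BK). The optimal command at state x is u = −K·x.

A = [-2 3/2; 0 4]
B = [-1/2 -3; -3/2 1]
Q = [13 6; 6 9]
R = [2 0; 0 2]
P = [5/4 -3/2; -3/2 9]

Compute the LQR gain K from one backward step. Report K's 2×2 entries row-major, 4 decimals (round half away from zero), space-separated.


BᵀP = [1.6250 -12.7500; -5.2500 13.5000]
S = R + BᵀPB = [2 0; 0 2] + [18.3125 -17.6250; -17.6250 29.2500] = [20.3125 -17.6250; -17.6250 31.2500]
BᵀPA = [-3.2500 -48.5625; 10.5000 46.1250]
K = S⁻¹·BᵀPA = [0.2576 -2.1739; 0.4813 0.2499]
A−BK = [-0.4273 1.1627; -0.0949 0.4892]
AᵀP(A−BK) = [0.7836 -1.4393; -1.4393 11.7142]
P' = Q + AᵀP(A−BK) = [13.7836 4.5607; 4.5607 20.7142]
tr(P') = 34.4979

0.2576 -2.1739 0.4813 0.2499


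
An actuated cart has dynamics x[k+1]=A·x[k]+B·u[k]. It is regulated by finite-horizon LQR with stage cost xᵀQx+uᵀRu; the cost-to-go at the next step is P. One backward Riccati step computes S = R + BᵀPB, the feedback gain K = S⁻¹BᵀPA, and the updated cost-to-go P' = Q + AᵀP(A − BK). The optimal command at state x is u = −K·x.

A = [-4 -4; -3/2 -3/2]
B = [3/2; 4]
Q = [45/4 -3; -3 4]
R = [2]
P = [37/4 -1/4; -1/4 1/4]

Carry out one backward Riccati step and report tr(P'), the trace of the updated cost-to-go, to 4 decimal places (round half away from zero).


BᵀP = [12.8750 0.6250]
S = R + BᵀPB = [2] + [21.8125] = [23.8125]
BᵀPA = [-52.4375 -52.4375]
K = S⁻¹·BᵀPA = [-2.2021 -2.2021]
A−BK = [-0.6969 -0.6969; 7.3084 7.3084]
AᵀP(A−BK) = [30.0899 30.0899; 30.0899 30.0899]
P' = Q + AᵀP(A−BK) = [41.3399 27.0899; 27.0899 34.0899]
tr(P') = 75.4298

75.4298


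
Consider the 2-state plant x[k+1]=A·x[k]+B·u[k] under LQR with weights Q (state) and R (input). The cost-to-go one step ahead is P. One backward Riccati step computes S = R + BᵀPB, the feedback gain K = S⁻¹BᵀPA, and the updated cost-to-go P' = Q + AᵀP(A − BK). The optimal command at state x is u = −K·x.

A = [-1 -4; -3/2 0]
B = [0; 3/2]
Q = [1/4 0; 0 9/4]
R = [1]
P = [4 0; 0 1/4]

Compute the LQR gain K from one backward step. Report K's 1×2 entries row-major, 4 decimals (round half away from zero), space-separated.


-0.3600 0.0000

BᵀP = [0.0000 0.3750]
S = R + BᵀPB = [1] + [0.5625] = [1.5625]
BᵀPA = [-0.5625 0.0000]
K = S⁻¹·BᵀPA = [-0.3600 0.0000]
A−BK = [-1.0000 -4.0000; -0.9600 0.0000]
AᵀP(A−BK) = [4.3600 16.0000; 16.0000 64.0000]
P' = Q + AᵀP(A−BK) = [4.6100 16.0000; 16.0000 66.2500]
tr(P') = 70.8600


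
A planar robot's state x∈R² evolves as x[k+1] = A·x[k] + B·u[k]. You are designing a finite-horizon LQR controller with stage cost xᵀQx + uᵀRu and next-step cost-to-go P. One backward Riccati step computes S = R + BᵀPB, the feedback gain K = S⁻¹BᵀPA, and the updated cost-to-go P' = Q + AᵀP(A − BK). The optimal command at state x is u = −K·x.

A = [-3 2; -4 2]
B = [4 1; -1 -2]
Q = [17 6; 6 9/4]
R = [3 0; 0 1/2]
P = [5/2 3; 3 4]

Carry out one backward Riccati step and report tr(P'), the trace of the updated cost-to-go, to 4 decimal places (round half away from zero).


BᵀP = [7.0000 8.0000; -3.5000 -5.0000]
S = R + BᵀPB = [3 0; 0 1/2] + [20.0000 -9.0000; -9.0000 6.5000] = [23.0000 -9.0000; -9.0000 7.0000]
BᵀPA = [-53.0000 30.0000; 30.5000 -17.0000]
K = S⁻¹·BᵀPA = [-1.2063 0.7125; 2.8063 -1.5125]
A−BK = [-0.9813 0.6625; 0.4063 -0.3125]
AᵀP(A−BK) = [8.9781 -5.1063; -5.1063 2.9125]
P' = Q + AᵀP(A−BK) = [25.9781 0.8938; 0.8938 5.1625]
tr(P') = 31.1406

31.1406


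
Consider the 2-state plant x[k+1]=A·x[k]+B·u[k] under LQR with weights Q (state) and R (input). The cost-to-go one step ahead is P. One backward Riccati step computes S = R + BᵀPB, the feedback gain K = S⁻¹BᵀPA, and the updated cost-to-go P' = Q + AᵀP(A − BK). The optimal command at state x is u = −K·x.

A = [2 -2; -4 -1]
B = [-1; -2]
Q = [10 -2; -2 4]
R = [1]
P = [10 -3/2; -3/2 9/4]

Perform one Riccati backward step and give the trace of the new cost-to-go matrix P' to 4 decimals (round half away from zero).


129.3214

BᵀP = [-7.0000 -3.0000]
S = R + BᵀPB = [1] + [13.0000] = [14.0000]
BᵀPA = [-2.0000 17.0000]
K = S⁻¹·BᵀPA = [-0.1429 1.2143]
A−BK = [1.8571 -0.7857; -4.2857 1.4286]
AᵀP(A−BK) = [99.7143 -37.5714; -37.5714 15.6071]
P' = Q + AᵀP(A−BK) = [109.7143 -39.5714; -39.5714 19.6071]
tr(P') = 129.3214


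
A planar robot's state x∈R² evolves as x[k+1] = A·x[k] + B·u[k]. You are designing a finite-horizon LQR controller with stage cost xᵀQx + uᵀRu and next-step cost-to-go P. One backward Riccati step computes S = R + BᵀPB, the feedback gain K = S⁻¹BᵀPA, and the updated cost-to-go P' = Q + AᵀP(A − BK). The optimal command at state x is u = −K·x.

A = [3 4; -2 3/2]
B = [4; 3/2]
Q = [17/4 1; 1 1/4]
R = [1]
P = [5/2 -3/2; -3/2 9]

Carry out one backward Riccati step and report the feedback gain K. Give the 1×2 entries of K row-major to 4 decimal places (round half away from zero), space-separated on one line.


BᵀP = [7.7500 7.5000]
S = R + BᵀPB = [1] + [42.2500] = [43.2500]
BᵀPA = [8.2500 42.2500]
K = S⁻¹·BᵀPA = [0.1908 0.9769]
A−BK = [2.2370 0.0925; -2.2861 0.0347]
AᵀP(A−BK) = [74.9263 0.1908; 0.1908 0.9769]
P' = Q + AᵀP(A−BK) = [79.1763 1.1908; 1.1908 1.2269]
tr(P') = 80.4032

0.1908 0.9769


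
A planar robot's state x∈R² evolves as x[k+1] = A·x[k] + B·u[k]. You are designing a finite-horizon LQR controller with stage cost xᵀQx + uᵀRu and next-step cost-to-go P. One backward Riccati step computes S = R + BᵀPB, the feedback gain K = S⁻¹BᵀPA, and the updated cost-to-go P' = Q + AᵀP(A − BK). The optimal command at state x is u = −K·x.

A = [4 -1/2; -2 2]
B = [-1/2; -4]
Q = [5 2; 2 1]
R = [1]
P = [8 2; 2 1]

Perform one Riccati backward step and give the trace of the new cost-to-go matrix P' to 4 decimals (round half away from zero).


BᵀP = [-12.0000 -5.0000]
S = R + BᵀPB = [1] + [26.0000] = [27.0000]
BᵀPA = [-38.0000 -4.0000]
K = S⁻¹·BᵀPA = [-1.4074 -0.1481]
A−BK = [3.2963 -0.5741; -7.6296 1.4074]
AᵀP(A−BK) = [46.5185 -7.6296; -7.6296 1.4074]
P' = Q + AᵀP(A−BK) = [51.5185 -5.6296; -5.6296 2.4074]
tr(P') = 53.9259

53.9259


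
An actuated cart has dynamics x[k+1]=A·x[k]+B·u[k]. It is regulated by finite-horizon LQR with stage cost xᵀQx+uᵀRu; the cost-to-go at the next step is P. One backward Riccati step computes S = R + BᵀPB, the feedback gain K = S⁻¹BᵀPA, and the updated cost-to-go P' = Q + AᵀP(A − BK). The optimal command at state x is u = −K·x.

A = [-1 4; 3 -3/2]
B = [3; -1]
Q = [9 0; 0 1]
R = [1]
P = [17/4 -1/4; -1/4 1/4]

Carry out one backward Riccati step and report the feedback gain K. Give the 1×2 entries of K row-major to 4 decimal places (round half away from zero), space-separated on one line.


BᵀP = [13.0000 -1.0000]
S = R + BᵀPB = [1] + [40.0000] = [41.0000]
BᵀPA = [-16.0000 53.5000]
K = S⁻¹·BᵀPA = [-0.3902 1.3049]
A−BK = [0.1707 0.0854; 2.6098 -0.1951]
AᵀP(A−BK) = [1.7561 -0.6220; -0.6220 1.7515]
P' = Q + AᵀP(A−BK) = [10.7561 -0.6220; -0.6220 2.7515]
tr(P') = 13.5076

-0.3902 1.3049


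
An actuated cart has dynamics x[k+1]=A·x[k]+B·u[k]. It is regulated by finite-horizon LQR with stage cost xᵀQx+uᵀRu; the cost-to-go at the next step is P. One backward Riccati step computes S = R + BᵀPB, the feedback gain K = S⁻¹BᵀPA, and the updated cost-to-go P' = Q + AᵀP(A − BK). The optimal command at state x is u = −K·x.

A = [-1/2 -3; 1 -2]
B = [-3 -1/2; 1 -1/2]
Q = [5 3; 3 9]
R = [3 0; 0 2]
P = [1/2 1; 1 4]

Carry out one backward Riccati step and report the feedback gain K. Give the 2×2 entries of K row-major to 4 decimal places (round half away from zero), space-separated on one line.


BᵀP = [-0.5000 1.0000; -0.7500 -2.5000]
S = R + BᵀPB = [3 0; 0 2] + [2.5000 -0.2500; -0.2500 1.6250] = [5.5000 -0.2500; -0.2500 3.6250]
BᵀPA = [1.2500 -0.5000; -2.1250 7.2500]
K = S⁻¹·BᵀPA = [0.2013 0.0000; -0.5723 2.0000]
A−BK = [-0.1824 -2.0000; 0.5126 -1.0000]
AᵀP(A−BK) = [1.6572 -5.0000; -5.0000 18.0000]
P' = Q + AᵀP(A−BK) = [6.6572 -2.0000; -2.0000 27.0000]
tr(P') = 33.6572

0.2013 0.0000 -0.5723 2.0000


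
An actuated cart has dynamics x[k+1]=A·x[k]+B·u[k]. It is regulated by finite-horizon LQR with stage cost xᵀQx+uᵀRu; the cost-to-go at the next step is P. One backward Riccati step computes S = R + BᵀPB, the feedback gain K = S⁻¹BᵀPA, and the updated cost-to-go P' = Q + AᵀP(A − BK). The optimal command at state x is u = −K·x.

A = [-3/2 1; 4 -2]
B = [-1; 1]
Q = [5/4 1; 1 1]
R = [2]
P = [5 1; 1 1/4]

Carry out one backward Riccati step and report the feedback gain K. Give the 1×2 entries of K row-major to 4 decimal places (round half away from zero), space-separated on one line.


0.5714 -0.4762

BᵀP = [-4.0000 -0.7500]
S = R + BᵀPB = [2] + [3.2500] = [5.2500]
BᵀPA = [3.0000 -2.5000]
K = S⁻¹·BᵀPA = [0.5714 -0.4762]
A−BK = [-0.9286 0.5238; 3.4286 -1.5238]
AᵀP(A−BK) = [1.5357 -1.0714; -1.0714 0.8095]
P' = Q + AᵀP(A−BK) = [2.7857 -0.0714; -0.0714 1.8095]
tr(P') = 4.5952


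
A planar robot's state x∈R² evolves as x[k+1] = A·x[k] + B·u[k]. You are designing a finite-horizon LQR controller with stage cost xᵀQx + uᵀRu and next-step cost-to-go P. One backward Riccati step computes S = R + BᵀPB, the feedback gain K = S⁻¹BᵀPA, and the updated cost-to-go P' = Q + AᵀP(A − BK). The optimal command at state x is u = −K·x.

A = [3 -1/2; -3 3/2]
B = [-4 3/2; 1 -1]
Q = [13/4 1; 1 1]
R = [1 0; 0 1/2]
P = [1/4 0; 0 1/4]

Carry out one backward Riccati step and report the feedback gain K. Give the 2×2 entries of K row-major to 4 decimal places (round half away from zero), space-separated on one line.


BᵀP = [-1.0000 0.2500; 0.3750 -0.2500]
S = R + BᵀPB = [1 0; 0 1/2] + [4.2500 -1.7500; -1.7500 0.8125] = [5.2500 -1.7500; -1.7500 1.3125]
BᵀPA = [-3.7500 0.8750; 1.8750 -0.5625]
K = S⁻¹·BᵀPA = [-0.4286 0.0429; 0.8571 -0.3714]
A−BK = [0.0000 0.2286; -1.7143 1.0857]
AᵀP(A−BK) = [1.2857 -0.6429; -0.6429 0.3786]
P' = Q + AᵀP(A−BK) = [4.5357 0.3571; 0.3571 1.3786]
tr(P') = 5.9143

-0.4286 0.0429 0.8571 -0.3714


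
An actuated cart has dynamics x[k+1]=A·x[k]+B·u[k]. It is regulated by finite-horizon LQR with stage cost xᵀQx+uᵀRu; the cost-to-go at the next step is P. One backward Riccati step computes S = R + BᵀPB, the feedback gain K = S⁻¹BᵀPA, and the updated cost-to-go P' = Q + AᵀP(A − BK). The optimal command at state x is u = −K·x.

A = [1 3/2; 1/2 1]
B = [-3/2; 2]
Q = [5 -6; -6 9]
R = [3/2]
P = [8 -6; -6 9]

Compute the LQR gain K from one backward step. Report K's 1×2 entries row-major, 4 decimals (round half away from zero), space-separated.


-0.1148 -0.0984

BᵀP = [-24.0000 27.0000]
S = R + BᵀPB = [3/2] + [90.0000] = [91.5000]
BᵀPA = [-10.5000 -9.0000]
K = S⁻¹·BᵀPA = [-0.1148 -0.0984]
A−BK = [0.8279 1.3525; 0.7295 1.1967]
AᵀP(A−BK) = [3.0451 4.9672; 4.9672 8.1148]
P' = Q + AᵀP(A−BK) = [8.0451 -1.0328; -1.0328 17.1148]
tr(P') = 25.1598


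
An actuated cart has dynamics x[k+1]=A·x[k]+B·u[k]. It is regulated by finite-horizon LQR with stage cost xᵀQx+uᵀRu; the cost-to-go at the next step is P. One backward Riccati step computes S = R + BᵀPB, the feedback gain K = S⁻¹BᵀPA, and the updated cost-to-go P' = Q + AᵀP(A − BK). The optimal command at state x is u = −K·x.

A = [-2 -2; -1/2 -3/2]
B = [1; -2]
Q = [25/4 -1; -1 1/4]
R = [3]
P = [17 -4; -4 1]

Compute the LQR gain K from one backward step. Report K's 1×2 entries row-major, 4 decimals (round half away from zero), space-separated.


BᵀP = [25.0000 -6.0000]
S = R + BᵀPB = [3] + [37.0000] = [40.0000]
BᵀPA = [-47.0000 -41.0000]
K = S⁻¹·BᵀPA = [-1.1750 -1.0250]
A−BK = [-0.8250 -0.9750; -2.8500 -3.5500]
AᵀP(A−BK) = [5.0250 4.5750; 4.5750 4.2250]
P' = Q + AᵀP(A−BK) = [11.2750 3.5750; 3.5750 4.4750]
tr(P') = 15.7500

-1.1750 -1.0250


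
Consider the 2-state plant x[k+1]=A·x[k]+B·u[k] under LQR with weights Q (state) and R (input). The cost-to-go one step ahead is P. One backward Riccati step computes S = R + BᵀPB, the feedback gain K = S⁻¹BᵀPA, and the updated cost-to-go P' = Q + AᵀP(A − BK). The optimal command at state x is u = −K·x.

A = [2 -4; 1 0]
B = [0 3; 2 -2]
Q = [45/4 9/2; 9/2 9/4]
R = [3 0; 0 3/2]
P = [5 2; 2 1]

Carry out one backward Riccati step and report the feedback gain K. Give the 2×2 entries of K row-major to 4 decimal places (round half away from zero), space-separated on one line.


0.4691 -0.5926 0.8395 -1.4815

BᵀP = [4.0000 2.0000; 11.0000 4.0000]
S = R + BᵀPB = [3 0; 0 3/2] + [4.0000 8.0000; 8.0000 25.0000] = [7.0000 8.0000; 8.0000 26.5000]
BᵀPA = [10.0000 -16.0000; 26.0000 -44.0000]
K = S⁻¹·BᵀPA = [0.4691 -0.5926; 0.8395 -1.4815]
A−BK = [-0.5185 0.4444; 1.7407 -1.7778]
AᵀP(A−BK) = [2.4815 -3.5556; -3.5556 5.3333]
P' = Q + AᵀP(A−BK) = [13.7315 0.9444; 0.9444 7.5833]
tr(P') = 21.3148


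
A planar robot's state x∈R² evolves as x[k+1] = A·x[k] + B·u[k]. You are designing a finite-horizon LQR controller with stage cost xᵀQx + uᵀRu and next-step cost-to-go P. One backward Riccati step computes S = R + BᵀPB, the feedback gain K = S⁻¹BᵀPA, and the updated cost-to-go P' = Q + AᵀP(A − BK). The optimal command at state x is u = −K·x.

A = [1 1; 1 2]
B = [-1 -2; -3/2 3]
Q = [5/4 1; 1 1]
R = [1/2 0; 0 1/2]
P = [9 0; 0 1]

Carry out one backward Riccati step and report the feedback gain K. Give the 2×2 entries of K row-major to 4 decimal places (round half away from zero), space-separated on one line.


-0.7811 -1.0897 -0.0979 0.0596

BᵀP = [-9.0000 -1.5000; -18.0000 3.0000]
S = R + BᵀPB = [1/2 0; 0 1/2] + [11.2500 13.5000; 13.5000 45.0000] = [11.7500 13.5000; 13.5000 45.5000]
BᵀPA = [-10.5000 -12.0000; -15.0000 -12.0000]
K = S⁻¹·BᵀPA = [-0.7811 -1.0897; -0.0979 0.0596]
A−BK = [0.0231 0.0294; 0.1220 0.1866]
AᵀP(A−BK) = [0.3295 0.4516; 0.4516 0.6382]
P' = Q + AᵀP(A−BK) = [1.5795 1.4516; 1.4516 1.6382]
tr(P') = 3.2177


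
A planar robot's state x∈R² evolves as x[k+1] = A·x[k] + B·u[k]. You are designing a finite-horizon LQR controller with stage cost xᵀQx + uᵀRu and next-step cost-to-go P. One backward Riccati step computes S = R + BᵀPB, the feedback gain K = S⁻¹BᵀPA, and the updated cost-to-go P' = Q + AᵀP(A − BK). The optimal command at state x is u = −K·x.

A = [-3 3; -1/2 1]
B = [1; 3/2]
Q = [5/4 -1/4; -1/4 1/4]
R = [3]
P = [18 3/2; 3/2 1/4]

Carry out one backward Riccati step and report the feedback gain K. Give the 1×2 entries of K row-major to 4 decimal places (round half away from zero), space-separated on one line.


-2.3669 2.4029

BᵀP = [20.2500 1.8750]
S = R + BᵀPB = [3] + [23.0625] = [26.0625]
BᵀPA = [-61.6875 62.6250]
K = S⁻¹·BᵀPA = [-2.3669 2.4029]
A−BK = [-0.6331 0.5971; 3.0504 -2.6043]
AᵀP(A−BK) = [20.5540 -20.6475; -20.6475 20.7698]
P' = Q + AᵀP(A−BK) = [21.8040 -20.8975; -20.8975 21.0198]
tr(P') = 42.8237


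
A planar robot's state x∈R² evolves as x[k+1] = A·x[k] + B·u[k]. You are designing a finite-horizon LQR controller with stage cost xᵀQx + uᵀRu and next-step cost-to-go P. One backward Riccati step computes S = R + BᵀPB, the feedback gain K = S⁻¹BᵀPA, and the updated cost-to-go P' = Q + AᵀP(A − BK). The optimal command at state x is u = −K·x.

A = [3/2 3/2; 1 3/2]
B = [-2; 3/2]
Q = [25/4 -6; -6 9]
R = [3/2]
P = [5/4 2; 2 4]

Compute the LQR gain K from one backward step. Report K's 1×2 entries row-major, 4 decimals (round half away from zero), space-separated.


0.7857 1.0714

BᵀP = [0.5000 2.0000]
S = R + BᵀPB = [3/2] + [2.0000] = [3.5000]
BᵀPA = [2.7500 3.7500]
K = S⁻¹·BᵀPA = [0.7857 1.0714]
A−BK = [3.0714 3.6429; -0.1786 -0.1071]
AᵀP(A−BK) = [10.6518 13.3661; 13.3661 16.7946]
P' = Q + AᵀP(A−BK) = [16.9018 7.3661; 7.3661 25.7946]
tr(P') = 42.6964


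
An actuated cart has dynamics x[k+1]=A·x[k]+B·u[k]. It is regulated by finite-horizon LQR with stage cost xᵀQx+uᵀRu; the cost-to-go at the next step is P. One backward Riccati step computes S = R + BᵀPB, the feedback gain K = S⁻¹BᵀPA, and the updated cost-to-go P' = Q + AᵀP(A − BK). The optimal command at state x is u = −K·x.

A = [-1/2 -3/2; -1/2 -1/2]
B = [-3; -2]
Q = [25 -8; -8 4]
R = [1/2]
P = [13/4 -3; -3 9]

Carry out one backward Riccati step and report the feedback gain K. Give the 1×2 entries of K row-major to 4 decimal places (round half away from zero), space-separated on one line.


BᵀP = [-3.7500 -9.0000]
S = R + BᵀPB = [1/2] + [29.2500] = [29.7500]
BᵀPA = [6.3750 10.1250]
K = S⁻¹·BᵀPA = [0.2143 0.3403]
A−BK = [0.1429 -0.4790; -0.0714 0.1807]
AᵀP(A−BK) = [0.1964 -0.4821; -0.4821 1.6166]
P' = Q + AᵀP(A−BK) = [25.1964 -8.4821; -8.4821 5.6166]
tr(P') = 30.8130

0.2143 0.3403


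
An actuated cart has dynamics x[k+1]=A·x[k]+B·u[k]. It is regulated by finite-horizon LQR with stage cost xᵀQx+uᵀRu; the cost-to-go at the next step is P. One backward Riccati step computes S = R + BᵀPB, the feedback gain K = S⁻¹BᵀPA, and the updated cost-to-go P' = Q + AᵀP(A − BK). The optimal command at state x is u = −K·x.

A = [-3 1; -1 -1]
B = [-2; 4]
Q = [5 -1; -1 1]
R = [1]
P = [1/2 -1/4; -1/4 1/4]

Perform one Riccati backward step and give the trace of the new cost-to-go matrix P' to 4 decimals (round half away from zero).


BᵀP = [-2.0000 1.5000]
S = R + BᵀPB = [1] + [10.0000] = [11.0000]
BᵀPA = [4.5000 -3.5000]
K = S⁻¹·BᵀPA = [0.4091 -0.3182]
A−BK = [-2.1818 0.3636; -2.6364 0.2727]
AᵀP(A−BK) = [1.4091 -0.3182; -0.3182 0.1364]
P' = Q + AᵀP(A−BK) = [6.4091 -1.3182; -1.3182 1.1364]
tr(P') = 7.5455

7.5455


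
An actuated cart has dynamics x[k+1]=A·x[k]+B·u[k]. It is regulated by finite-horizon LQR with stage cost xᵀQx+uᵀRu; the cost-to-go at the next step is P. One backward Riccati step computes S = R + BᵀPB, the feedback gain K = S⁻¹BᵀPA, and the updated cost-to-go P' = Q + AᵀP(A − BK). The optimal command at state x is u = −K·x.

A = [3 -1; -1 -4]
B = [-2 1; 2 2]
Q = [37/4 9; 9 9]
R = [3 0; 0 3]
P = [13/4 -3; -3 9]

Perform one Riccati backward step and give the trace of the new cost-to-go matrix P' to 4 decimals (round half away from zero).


BᵀP = [-12.5000 24.0000; -2.7500 15.0000]
S = R + BᵀPB = [3 0; 0 3] + [73.0000 35.5000; 35.5000 27.2500] = [76.0000 35.5000; 35.5000 30.2500]
BᵀPA = [-61.5000 -83.5000; -23.2500 -57.2500]
K = S⁻¹·BᵀPA = [-0.9964 -0.4751; 0.4007 -1.3350]
A−BK = [0.6065 -0.6152; 0.1913 -0.3798]
AᵀP(A−BK) = [4.2888 -1.0072; -1.0072 7.1502]
P' = Q + AᵀP(A−BK) = [13.5388 7.9928; 7.9928 16.1502]
tr(P') = 29.6890

29.6890


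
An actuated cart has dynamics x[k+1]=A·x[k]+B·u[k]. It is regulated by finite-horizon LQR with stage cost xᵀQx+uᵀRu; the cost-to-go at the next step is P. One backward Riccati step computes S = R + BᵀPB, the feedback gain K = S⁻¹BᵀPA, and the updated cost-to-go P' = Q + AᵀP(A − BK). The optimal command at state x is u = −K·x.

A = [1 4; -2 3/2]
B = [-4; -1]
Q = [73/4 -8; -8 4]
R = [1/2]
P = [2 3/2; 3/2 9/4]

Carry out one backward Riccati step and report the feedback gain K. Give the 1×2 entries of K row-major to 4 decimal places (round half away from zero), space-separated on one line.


BᵀP = [-9.5000 -8.2500]
S = R + BᵀPB = [1/2] + [46.2500] = [46.7500]
BᵀPA = [7.0000 -50.3750]
K = S⁻¹·BᵀPA = [0.1497 -1.0775]
A−BK = [1.5989 -0.3102; -1.8503 0.4225]
AᵀP(A−BK) = [3.9519 -0.9572; -0.9572 0.7814]
P' = Q + AᵀP(A−BK) = [22.2019 -8.9572; -8.9572 4.7814]
tr(P') = 26.9833

0.1497 -1.0775
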